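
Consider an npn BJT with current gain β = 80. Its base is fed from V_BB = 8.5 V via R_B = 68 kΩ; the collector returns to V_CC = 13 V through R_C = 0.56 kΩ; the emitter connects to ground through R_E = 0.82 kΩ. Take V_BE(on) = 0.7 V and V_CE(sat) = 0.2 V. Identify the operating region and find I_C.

Assume active. Base-emitter loop: I_B = (V_BB − V_BE)/(R_B + (β+1)R_E) = (8.5 − 0.7)/(68 + 81×0.82) = 0.058 mA.
I_C = β·I_B = 80×0.058 = 4.64 mA.
V_CE = V_CC − I_C·R_C − I_E·R_E = 13 − 4.64×0.56 − 4.7×0.82 = 6.55 V > V_CE(sat), so the active-region assumption holds.

active; I_C ≈ 4.6 mA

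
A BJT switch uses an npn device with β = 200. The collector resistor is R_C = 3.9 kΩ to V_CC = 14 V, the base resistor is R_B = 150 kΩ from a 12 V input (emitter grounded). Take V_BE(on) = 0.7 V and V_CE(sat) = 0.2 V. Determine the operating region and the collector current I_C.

Assume active: I_B = (12 − 0.7)/150 = 0.0753 mA, giving I_C = β·I_B = 15.1 mA.
But then V_CE = 14 − 15.1×3.9 = -44.8 V < V_CE(sat) = 0.2 V — impossible in the active region.
So the transistor is saturated. With V_CE = 0.2 V, I_C = (V_CC − 0.2)/R_C = 13.8/3.9 = 3.54 mA.
Check: β·I_B = 15.1 mA > I_C = 3.54 mA, confirming saturation.

saturation; I_C ≈ 3.5 mA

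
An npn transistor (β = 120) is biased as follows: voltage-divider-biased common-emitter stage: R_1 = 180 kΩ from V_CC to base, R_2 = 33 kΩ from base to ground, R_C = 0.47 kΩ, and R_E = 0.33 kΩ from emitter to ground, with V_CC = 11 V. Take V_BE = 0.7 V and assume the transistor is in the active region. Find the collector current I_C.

Thevenize the base divider: V_Th = V_CC·R_2/(R_1+R_2) = 11×33/213 = 1.7 V, R_Th = R_1‖R_2 = 27.9 kΩ.
Base-emitter loop: V_Th = I_B·R_Th + V_BE + (β+1)I_B·R_E, so I_B = (1.7 − 0.7) / (27.9 + 121×0.33) = 0.0148 mA.
I_C = β·I_B = 120×0.0148 = 1.78 mA, and I_E = (β+1)I_B = 1.79 mA.
V_CE = V_CC − I_C·R_C − I_E·R_E = 11 − 1.78×0.47 − 1.79×0.33 = 9.57 V.
V_CE = 9.57 V > 0.2 V confirms active-region operation.

I_C ≈ 1.8 mA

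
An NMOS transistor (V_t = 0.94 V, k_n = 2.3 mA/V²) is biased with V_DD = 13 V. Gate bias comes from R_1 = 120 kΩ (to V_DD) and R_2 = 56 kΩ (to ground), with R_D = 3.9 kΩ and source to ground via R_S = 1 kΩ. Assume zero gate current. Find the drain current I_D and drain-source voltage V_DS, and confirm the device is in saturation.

I_D ≈ 1.9 mA, V_DS ≈ 3.6 V

V_G = V_DD·R_2/(R_1+R_2) = 13×56/176 = 4.14 V.
Assume saturation: I_D = (k_n/2)(V_GS − V_t)² with V_GS = V_G − I_D·R_S = 4.14 − 1·I_D.
Substituting gives 1.15·I_D² − 8.35·I_D + 11.7 = 0, with roots I_D = 1.91 or 5.35 mA.
The root I_D = 5.35 mA gives V_GS = -1.22 V ≤ V_t, so take I_D = 1.91 mA.
Then V_GS = 2.23 V and V_DS = V_DD − I_D(R_D+R_S) = 13 − 1.91×4.9 = 3.65 V.
Saturation requires V_DS ≥ V_GS − V_t = 1.29 V; 3.65 ≥ 1.29 ✓.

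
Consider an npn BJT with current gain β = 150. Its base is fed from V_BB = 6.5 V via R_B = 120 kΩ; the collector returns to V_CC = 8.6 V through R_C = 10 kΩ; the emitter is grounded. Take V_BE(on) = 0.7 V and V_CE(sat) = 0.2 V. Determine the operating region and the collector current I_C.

Assume active: I_B = (6.5 − 0.7)/120 = 0.0483 mA, giving I_C = β·I_B = 7.25 mA.
But then V_CE = 8.6 − 7.25×10 = -63.9 V < V_CE(sat) = 0.2 V — impossible in the active region.
So the transistor is saturated. With V_CE = 0.2 V, I_C = (V_CC − 0.2)/R_C = 8.4/10 = 0.84 mA.
Check: β·I_B = 7.25 mA > I_C = 0.84 mA, confirming saturation.

saturation; I_C ≈ 0.84 mA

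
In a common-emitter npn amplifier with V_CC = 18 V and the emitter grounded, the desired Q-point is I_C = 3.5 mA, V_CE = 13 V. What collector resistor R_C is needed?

Collector loop: V_CC = I_C·R_C + V_CE.
R_C = (V_CC − V_CE)/I_C = (18 − 13)/3.5 = 1.43 kΩ.

R_C ≈ 1.4 kΩ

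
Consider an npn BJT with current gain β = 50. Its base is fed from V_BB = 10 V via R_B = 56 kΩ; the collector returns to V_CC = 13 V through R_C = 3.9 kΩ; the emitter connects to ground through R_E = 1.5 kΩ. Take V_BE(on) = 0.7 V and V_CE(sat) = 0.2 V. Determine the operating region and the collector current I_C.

Assume active: I_B = (10 − 0.7)/(56 + 51×1.5) = 0.0702 mA, I_C = β·I_B = 3.51 mA.
Then V_CE = 13 − 3.51×3.9 − 3.58×1.5 = -6.06 V < 0.2 V — the active assumption fails.
Re-solve with V_CE = 0.2 V. KCL at the emitter: V_E/R_E = (V_BB−0.7−V_E)/R_B + (V_CC−0.2−V_E)/R_C, giving V_E = 3.66 V.
I_C = (V_CC − 0.2 − V_E)/R_C = (12.8 − 3.66)/3.9 = 2.34 mA.
Check: I_B = (9.3 − 3.66)/56 = 0.101 mA, and β·I_B = 5.03 mA > I_C, confirming saturation.

saturation; I_C ≈ 2.3 mA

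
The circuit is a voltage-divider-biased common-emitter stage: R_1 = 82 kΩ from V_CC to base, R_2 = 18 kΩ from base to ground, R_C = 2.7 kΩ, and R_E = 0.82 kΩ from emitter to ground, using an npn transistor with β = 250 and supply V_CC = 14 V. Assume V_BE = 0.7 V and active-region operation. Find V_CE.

Thevenize the base divider: V_Th = V_CC·R_2/(R_1+R_2) = 14×18/100 = 2.52 V, R_Th = R_1‖R_2 = 14.8 kΩ.
Base-emitter loop: V_Th = I_B·R_Th + V_BE + (β+1)I_B·R_E, so I_B = (2.52 − 0.7) / (14.8 + 251×0.82) = 0.00825 mA.
I_C = β·I_B = 250×0.00825 = 2.06 mA, and I_E = (β+1)I_B = 2.07 mA.
V_CE = V_CC − I_C·R_C − I_E·R_E = 14 − 2.06×2.7 − 2.07×0.82 = 6.73 V.
V_CE = 6.73 V > 0.2 V confirms active-region operation.

V_CE ≈ 6.7 V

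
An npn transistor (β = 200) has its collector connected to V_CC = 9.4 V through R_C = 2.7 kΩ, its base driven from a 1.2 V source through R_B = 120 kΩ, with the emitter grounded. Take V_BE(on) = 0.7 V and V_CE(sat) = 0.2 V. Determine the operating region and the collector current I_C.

Assume active. Base-emitter loop: I_B = (V_BB − V_BE)/R_B = (1.2 − 0.7)/120 = 0.00417 mA.
I_C = β·I_B = 200×0.00417 = 0.833 mA.
V_CE = V_CC − I_C·R_C = 9.4 − 0.833×2.7 = 7.15 V > V_CE(sat), so the active-region assumption holds.

active; I_C ≈ 0.83 mA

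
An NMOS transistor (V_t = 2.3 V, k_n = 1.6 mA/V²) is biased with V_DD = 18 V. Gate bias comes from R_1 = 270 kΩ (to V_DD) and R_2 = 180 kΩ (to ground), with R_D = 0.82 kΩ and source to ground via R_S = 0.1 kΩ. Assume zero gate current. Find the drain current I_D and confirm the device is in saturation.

I_D ≈ 11 mA

V_G = V_DD·R_2/(R_1+R_2) = 18×180/450 = 7.2 V.
Assume saturation: I_D = (k_n/2)(V_GS − V_t)² with V_GS = V_G − I_D·R_S = 7.2 − 0.1·I_D.
Substituting gives 0.008·I_D² − 1.78·I_D + 19.2 = 0, with roots I_D = 11.3 or 212 mA.
The root I_D = 212 mA gives V_GS = -14 V ≤ V_t, so take I_D = 11.3 mA.
Then V_GS = 6.07 V and V_DS = V_DD − I_D(R_D+R_S) = 18 − 11.3×0.92 = 7.56 V.
Saturation requires V_DS ≥ V_GS − V_t = 3.77 V; 7.56 ≥ 3.77 ✓.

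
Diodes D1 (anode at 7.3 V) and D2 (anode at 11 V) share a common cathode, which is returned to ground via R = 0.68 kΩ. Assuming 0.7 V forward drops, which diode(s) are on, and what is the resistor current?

Only D2 conducts; I_R ≈ 15 mA

Assume both conduct. Then node N would need to be at both 7.3−0.7 = 6.6 V and 11−0.7 = 10.3 V, which is impossible.
Assume only D2 conducts: V_N = 11 − 0.7 = 10.3 V, so I_R = 10.3/0.68 = 15.1 mA.
Check D1: its anode-to-cathode voltage is 7.3 − 10.3 = -3 V < 0.7 V, so it is off. The assumption is consistent.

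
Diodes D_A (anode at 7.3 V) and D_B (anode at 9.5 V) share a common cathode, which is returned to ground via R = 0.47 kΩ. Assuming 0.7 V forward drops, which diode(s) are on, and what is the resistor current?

Only D_B conducts; I_R ≈ 19 mA

Assume both conduct. Then node N would need to be at both 7.3−0.7 = 6.6 V and 9.5−0.7 = 8.8 V, which is impossible.
Assume only D_B conducts: V_N = 9.5 − 0.7 = 8.8 V, so I_R = 8.8/0.47 = 18.7 mA.
Check D_A: its anode-to-cathode voltage is 7.3 − 8.8 = -1.5 V < 0.7 V, so it is off. The assumption is consistent.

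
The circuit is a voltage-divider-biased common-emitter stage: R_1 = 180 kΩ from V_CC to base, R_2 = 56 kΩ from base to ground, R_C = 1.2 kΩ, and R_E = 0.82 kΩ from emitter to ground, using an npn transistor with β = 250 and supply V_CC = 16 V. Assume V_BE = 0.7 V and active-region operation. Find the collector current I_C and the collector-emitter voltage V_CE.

Thevenize the base divider: V_Th = V_CC·R_2/(R_1+R_2) = 16×56/236 = 3.8 V, R_Th = R_1‖R_2 = 42.7 kΩ.
Base-emitter loop: V_Th = I_B·R_Th + V_BE + (β+1)I_B·R_E, so I_B = (3.8 − 0.7) / (42.7 + 251×0.82) = 0.0125 mA.
I_C = β·I_B = 250×0.0125 = 3.11 mA, and I_E = (β+1)I_B = 3.13 mA.
V_CE = V_CC − I_C·R_C − I_E·R_E = 16 − 3.11×1.2 − 3.13×0.82 = 9.7 V.
V_CE = 9.7 V > 0.2 V confirms active-region operation.

I_C ≈ 3.1 mA, V_CE ≈ 9.7 V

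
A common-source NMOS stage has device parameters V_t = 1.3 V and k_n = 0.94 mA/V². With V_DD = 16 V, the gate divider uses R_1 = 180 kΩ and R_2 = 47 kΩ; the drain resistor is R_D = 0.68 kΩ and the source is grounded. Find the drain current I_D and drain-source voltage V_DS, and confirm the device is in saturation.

I_D ≈ 1.9 mA, V_DS ≈ 15 V

V_G = V_DD·R_2/(R_1+R_2) = 16×47/227 = 3.31 V. With the source grounded, V_GS = V_G = 3.31 V.
Assume saturation: I_D = (k_n/2)(V_GS − V_t)² = (0.94/2)×(3.31 − 1.3)² = 0.47×2.01² = 1.9 mA.
V_DS = V_DD − I_D·R_D = 16 − 1.9×0.68 = 14.7 V.
Saturation requires V_DS ≥ V_GS − V_t = 2.01 V; 14.7 ≥ 2.01 ✓.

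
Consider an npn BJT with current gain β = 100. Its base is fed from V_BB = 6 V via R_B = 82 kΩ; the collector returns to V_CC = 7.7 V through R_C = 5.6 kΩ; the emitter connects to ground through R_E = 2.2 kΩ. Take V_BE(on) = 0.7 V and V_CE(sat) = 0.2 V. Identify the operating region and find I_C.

Assume active: I_B = (6 − 0.7)/(82 + 101×2.2) = 0.0174 mA, I_C = β·I_B = 1.74 mA.
Then V_CE = 7.7 − 1.74×5.6 − 1.76×2.2 = -5.93 V < 0.2 V — the active assumption fails.
Re-solve with V_CE = 0.2 V. KCL at the emitter: V_E/R_E = (V_BB−0.7−V_E)/R_B + (V_CC−0.2−V_E)/R_C, giving V_E = 2.18 V.
I_C = (V_CC − 0.2 − V_E)/R_C = (7.5 − 2.18)/5.6 = 0.951 mA.
Check: I_B = (5.3 − 2.18)/82 = 0.0381 mA, and β·I_B = 3.81 mA > I_C, confirming saturation.

saturation; I_C ≈ 0.95 mA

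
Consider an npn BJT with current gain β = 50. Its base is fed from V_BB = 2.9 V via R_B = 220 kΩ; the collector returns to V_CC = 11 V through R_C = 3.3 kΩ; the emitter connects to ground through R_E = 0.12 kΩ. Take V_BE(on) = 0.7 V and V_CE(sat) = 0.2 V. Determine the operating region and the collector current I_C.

active; I_C ≈ 0.49 mA

Assume active. Base-emitter loop: I_B = (V_BB − V_BE)/(R_B + (β+1)R_E) = (2.9 − 0.7)/(220 + 51×0.12) = 0.00973 mA.
I_C = β·I_B = 50×0.00973 = 0.486 mA.
V_CE = V_CC − I_C·R_C − I_E·R_E = 11 − 0.486×3.3 − 0.496×0.12 = 9.34 V > V_CE(sat), so the active-region assumption holds.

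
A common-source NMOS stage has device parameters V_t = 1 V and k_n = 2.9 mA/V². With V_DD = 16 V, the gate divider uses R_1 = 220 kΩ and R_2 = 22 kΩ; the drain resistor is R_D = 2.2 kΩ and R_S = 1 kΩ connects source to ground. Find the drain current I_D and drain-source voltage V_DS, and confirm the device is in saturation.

I_D ≈ 0.14 mA, V_DS ≈ 16 V

V_G = V_DD·R_2/(R_1+R_2) = 16×22/242 = 1.45 V.
Assume saturation: I_D = (k_n/2)(V_GS − V_t)² with V_GS = V_G − I_D·R_S = 1.45 − 1·I_D.
Substituting gives 1.45·I_D² − 2.32·I_D + 0.3 = 0, with roots I_D = 0.142 or 1.46 mA.
The root I_D = 1.46 mA gives V_GS = -0.00239 V ≤ V_t, so take I_D = 0.142 mA.
Then V_GS = 1.31 V and V_DS = V_DD − I_D(R_D+R_S) = 16 − 0.142×3.2 = 15.5 V.
Saturation requires V_DS ≥ V_GS − V_t = 0.313 V; 15.5 ≥ 0.313 ✓.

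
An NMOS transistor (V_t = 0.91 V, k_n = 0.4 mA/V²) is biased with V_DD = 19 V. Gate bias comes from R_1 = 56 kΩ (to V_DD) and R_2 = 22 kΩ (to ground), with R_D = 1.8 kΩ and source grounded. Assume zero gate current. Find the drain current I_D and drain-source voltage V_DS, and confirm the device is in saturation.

V_G = V_DD·R_2/(R_1+R_2) = 19×22/78 = 5.36 V. With the source grounded, V_GS = V_G = 5.36 V.
Assume saturation: I_D = (k_n/2)(V_GS − V_t)² = (0.4/2)×(5.36 − 0.91)² = 0.2×4.45² = 3.96 mA.
V_DS = V_DD − I_D·R_D = 19 − 3.96×1.8 = 11.9 V.
Saturation requires V_DS ≥ V_GS − V_t = 4.45 V; 11.9 ≥ 4.45 ✓.

I_D ≈ 4 mA, V_DS ≈ 12 V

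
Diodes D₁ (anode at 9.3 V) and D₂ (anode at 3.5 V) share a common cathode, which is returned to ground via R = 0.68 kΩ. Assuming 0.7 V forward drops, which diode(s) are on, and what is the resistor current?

Only D₁ conducts; I_R ≈ 13 mA

Assume both conduct. Then node N would need to be at both 9.3−0.7 = 8.6 V and 3.5−0.7 = 2.8 V, which is impossible.
Assume only D₁ conducts: V_N = 9.3 − 0.7 = 8.6 V, so I_R = 8.6/0.68 = 12.6 mA.
Check D₂: its anode-to-cathode voltage is 3.5 − 8.6 = -5.1 V < 0.7 V, so it is off. The assumption is consistent.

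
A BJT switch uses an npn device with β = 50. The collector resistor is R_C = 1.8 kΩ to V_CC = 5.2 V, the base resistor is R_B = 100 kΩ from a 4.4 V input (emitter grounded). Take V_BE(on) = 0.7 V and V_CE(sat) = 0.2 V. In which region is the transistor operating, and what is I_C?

active; I_C ≈ 1.9 mA

Assume active. Base-emitter loop: I_B = (V_BB − V_BE)/R_B = (4.4 − 0.7)/100 = 0.037 mA.
I_C = β·I_B = 50×0.037 = 1.85 mA.
V_CE = V_CC − I_C·R_C = 5.2 − 1.85×1.8 = 1.87 V > V_CE(sat), so the active-region assumption holds.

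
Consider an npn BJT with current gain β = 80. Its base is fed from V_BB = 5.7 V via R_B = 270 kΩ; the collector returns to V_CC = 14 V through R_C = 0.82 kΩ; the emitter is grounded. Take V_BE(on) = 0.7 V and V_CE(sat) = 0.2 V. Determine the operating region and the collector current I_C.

Assume active. Base-emitter loop: I_B = (V_BB − V_BE)/R_B = (5.7 − 0.7)/270 = 0.0185 mA.
I_C = β·I_B = 80×0.0185 = 1.48 mA.
V_CE = V_CC − I_C·R_C = 14 − 1.48×0.82 = 12.8 V > V_CE(sat), so the active-region assumption holds.

active; I_C ≈ 1.5 mA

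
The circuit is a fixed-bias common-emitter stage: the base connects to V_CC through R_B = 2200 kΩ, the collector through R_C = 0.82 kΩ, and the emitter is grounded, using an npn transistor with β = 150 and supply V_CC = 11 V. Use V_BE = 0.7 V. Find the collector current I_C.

Base loop: V_CC = I_B·R_B + V_BE, so I_B = (11 − 0.7)/2200 kΩ = 0.00468 mA.
In the active region I_C = β·I_B = 150 × 0.00468 = 0.702 mA.
Collector loop: V_CE = V_CC − I_C·R_C = 11 − 0.702×0.82 = 10.4 V.
Since V_CE = 10.4 V > V_CE(sat) ≈ 0.2 V, the transistor is in the active region as assumed.

I_C ≈ 0.7 mA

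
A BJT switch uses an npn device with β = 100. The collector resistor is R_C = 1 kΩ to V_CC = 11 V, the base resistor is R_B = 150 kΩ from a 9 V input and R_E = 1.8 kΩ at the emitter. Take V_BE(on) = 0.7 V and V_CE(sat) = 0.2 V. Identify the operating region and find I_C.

Assume active. Base-emitter loop: I_B = (V_BB − V_BE)/(R_B + (β+1)R_E) = (9 − 0.7)/(150 + 101×1.8) = 0.025 mA.
I_C = β·I_B = 100×0.025 = 2.5 mA.
V_CE = V_CC − I_C·R_C − I_E·R_E = 11 − 2.5×1 − 2.53×1.8 = 3.95 V > V_CE(sat), so the active-region assumption holds.

active; I_C ≈ 2.5 mA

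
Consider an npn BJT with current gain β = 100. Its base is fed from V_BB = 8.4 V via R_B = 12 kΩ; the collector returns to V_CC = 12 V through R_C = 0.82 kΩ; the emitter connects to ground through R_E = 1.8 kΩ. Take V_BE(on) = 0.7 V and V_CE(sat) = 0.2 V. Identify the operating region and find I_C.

Assume active. Base-emitter loop: I_B = (V_BB − V_BE)/(R_B + (β+1)R_E) = (8.4 − 0.7)/(12 + 101×1.8) = 0.0397 mA.
I_C = β·I_B = 100×0.0397 = 3.97 mA.
V_CE = V_CC − I_C·R_C − I_E·R_E = 12 − 3.97×0.82 − 4.01×1.8 = 1.52 V > V_CE(sat), so the active-region assumption holds.

active; I_C ≈ 4 mA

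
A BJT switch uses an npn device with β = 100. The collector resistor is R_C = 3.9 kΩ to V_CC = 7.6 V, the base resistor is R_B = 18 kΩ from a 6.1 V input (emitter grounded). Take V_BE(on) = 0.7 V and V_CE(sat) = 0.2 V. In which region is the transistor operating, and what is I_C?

Assume active: I_B = (6.1 − 0.7)/18 = 0.3 mA, giving I_C = β·I_B = 30 mA.
But then V_CE = 7.6 − 30×3.9 = -109 V < V_CE(sat) = 0.2 V — impossible in the active region.
So the transistor is saturated. With V_CE = 0.2 V, I_C = (V_CC − 0.2)/R_C = 7.4/3.9 = 1.9 mA.
Check: β·I_B = 30 mA > I_C = 1.9 mA, confirming saturation.

saturation; I_C ≈ 1.9 mA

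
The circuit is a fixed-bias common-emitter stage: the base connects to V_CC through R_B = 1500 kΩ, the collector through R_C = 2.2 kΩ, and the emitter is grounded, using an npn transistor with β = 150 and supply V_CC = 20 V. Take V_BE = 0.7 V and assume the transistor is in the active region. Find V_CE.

V_CE ≈ 16 V

Base loop: V_CC = I_B·R_B + V_BE, so I_B = (20 − 0.7)/1500 kΩ = 0.0129 mA.
In the active region I_C = β·I_B = 150 × 0.0129 = 1.93 mA.
Collector loop: V_CE = V_CC − I_C·R_C = 20 − 1.93×2.2 = 15.8 V.
Since V_CE = 15.8 V > V_CE(sat) ≈ 0.2 V, the transistor is in the active region as assumed.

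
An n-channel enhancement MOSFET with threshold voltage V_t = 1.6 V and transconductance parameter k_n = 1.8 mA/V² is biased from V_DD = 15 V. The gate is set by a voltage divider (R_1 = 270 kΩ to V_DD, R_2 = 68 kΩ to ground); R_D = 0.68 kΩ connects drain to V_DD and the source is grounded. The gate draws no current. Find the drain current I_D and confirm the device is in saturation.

V_G = V_DD·R_2/(R_1+R_2) = 15×68/338 = 3.02 V. With the source grounded, V_GS = V_G = 3.02 V.
Assume saturation: I_D = (k_n/2)(V_GS − V_t)² = (1.8/2)×(3.02 − 1.6)² = 0.9×1.42² = 1.81 mA.
V_DS = V_DD − I_D·R_D = 15 − 1.81×0.68 = 13.8 V.
Saturation requires V_DS ≥ V_GS − V_t = 1.42 V; 13.8 ≥ 1.42 ✓.

I_D ≈ 1.8 mA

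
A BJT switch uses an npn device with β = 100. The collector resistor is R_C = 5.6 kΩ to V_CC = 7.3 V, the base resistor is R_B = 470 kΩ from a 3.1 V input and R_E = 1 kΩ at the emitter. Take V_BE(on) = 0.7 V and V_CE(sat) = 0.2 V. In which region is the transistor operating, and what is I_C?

active; I_C ≈ 0.42 mA

Assume active. Base-emitter loop: I_B = (V_BB − V_BE)/(R_B + (β+1)R_E) = (3.1 − 0.7)/(470 + 101×1) = 0.0042 mA.
I_C = β·I_B = 100×0.0042 = 0.42 mA.
V_CE = V_CC − I_C·R_C − I_E·R_E = 7.3 − 0.42×5.6 − 0.425×1 = 4.52 V > V_CE(sat), so the active-region assumption holds.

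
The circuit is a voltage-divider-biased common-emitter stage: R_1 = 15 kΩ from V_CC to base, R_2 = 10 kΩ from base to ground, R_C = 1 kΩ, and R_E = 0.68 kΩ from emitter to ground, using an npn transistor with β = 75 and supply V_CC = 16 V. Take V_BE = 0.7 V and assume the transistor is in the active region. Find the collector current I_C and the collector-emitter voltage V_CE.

Thevenize the base divider: V_Th = V_CC·R_2/(R_1+R_2) = 16×10/25 = 6.4 V, R_Th = R_1‖R_2 = 6 kΩ.
Base-emitter loop: V_Th = I_B·R_Th + V_BE + (β+1)I_B·R_E, so I_B = (6.4 − 0.7) / (6 + 76×0.68) = 0.0988 mA.
I_C = β·I_B = 75×0.0988 = 7.41 mA, and I_E = (β+1)I_B = 7.51 mA.
V_CE = V_CC − I_C·R_C − I_E·R_E = 16 − 7.41×1 − 7.51×0.68 = 3.48 V.
V_CE = 3.48 V > 0.2 V confirms active-region operation.

I_C ≈ 7.4 mA, V_CE ≈ 3.5 V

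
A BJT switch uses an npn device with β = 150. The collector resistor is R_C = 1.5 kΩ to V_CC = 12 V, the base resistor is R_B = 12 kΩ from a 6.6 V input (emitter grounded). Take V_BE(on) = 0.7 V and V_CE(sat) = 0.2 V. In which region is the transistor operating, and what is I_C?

Assume active: I_B = (6.6 − 0.7)/12 = 0.492 mA, giving I_C = β·I_B = 73.8 mA.
But then V_CE = 12 − 73.8×1.5 = -98.6 V < V_CE(sat) = 0.2 V — impossible in the active region.
So the transistor is saturated. With V_CE = 0.2 V, I_C = (V_CC − 0.2)/R_C = 11.8/1.5 = 7.87 mA.
Check: β·I_B = 73.8 mA > I_C = 7.87 mA, confirming saturation.

saturation; I_C ≈ 7.9 mA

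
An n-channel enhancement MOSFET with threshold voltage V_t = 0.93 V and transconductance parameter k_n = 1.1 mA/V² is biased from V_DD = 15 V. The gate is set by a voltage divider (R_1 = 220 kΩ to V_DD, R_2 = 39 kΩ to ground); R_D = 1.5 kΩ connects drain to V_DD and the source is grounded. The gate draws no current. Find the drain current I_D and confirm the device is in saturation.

I_D ≈ 0.97 mA

V_G = V_DD·R_2/(R_1+R_2) = 15×39/259 = 2.26 V. With the source grounded, V_GS = V_G = 2.26 V.
Assume saturation: I_D = (k_n/2)(V_GS − V_t)² = (1.1/2)×(2.26 − 0.93)² = 0.55×1.33² = 0.971 mA.
V_DS = V_DD − I_D·R_D = 15 − 0.971×1.5 = 13.5 V.
Saturation requires V_DS ≥ V_GS − V_t = 1.33 V; 13.5 ≥ 1.33 ✓.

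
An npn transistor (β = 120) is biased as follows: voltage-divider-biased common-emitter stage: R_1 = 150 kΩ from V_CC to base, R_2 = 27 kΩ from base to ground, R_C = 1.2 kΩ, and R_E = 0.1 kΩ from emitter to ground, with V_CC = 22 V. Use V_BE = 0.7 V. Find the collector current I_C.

I_C ≈ 9.1 mA

Thevenize the base divider: V_Th = V_CC·R_2/(R_1+R_2) = 22×27/177 = 3.36 V, R_Th = R_1‖R_2 = 22.9 kΩ.
Base-emitter loop: V_Th = I_B·R_Th + V_BE + (β+1)I_B·R_E, so I_B = (3.36 − 0.7) / (22.9 + 121×0.1) = 0.0759 mA.
I_C = β·I_B = 120×0.0759 = 9.11 mA, and I_E = (β+1)I_B = 9.19 mA.
V_CE = V_CC − I_C·R_C − I_E·R_E = 22 − 9.11×1.2 − 9.19×0.1 = 10.1 V.
V_CE = 10.1 V > 0.2 V confirms active-region operation.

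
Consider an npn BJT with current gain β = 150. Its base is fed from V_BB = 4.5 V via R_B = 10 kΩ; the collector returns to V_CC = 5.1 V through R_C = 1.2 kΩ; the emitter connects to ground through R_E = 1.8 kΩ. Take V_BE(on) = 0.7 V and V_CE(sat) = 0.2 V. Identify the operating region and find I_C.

Assume active: I_B = (4.5 − 0.7)/(10 + 151×1.8) = 0.0135 mA, I_C = β·I_B = 2.02 mA.
Then V_CE = 5.1 − 2.02×1.2 − 2.04×1.8 = -0.992 V < 0.2 V — the active assumption fails.
Re-solve with V_CE = 0.2 V. KCL at the emitter: V_E/R_E = (V_BB−0.7−V_E)/R_B + (V_CC−0.2−V_E)/R_C, giving V_E = 3 V.
I_C = (V_CC − 0.2 − V_E)/R_C = (4.9 − 3)/1.2 = 1.59 mA.
Check: I_B = (3.8 − 3)/10 = 0.0802 mA, and β·I_B = 12 mA > I_C, confirming saturation.

saturation; I_C ≈ 1.6 mA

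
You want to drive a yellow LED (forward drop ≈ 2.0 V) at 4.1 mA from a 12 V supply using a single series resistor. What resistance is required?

R ≈ 2.4 kΩ

The resistor drops V_S − V_D = 12 − 2.0 = 10 V at 4.1 mA.
R = 10 V / 4.1 mA = 2.44 kΩ.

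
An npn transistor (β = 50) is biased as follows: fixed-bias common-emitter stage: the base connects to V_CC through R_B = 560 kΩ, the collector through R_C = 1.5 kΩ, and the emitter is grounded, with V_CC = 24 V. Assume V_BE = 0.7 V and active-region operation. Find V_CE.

V_CE ≈ 21 V

Base loop: V_CC = I_B·R_B + V_BE, so I_B = (24 − 0.7)/560 kΩ = 0.0416 mA.
In the active region I_C = β·I_B = 50 × 0.0416 = 2.08 mA.
Collector loop: V_CE = V_CC − I_C·R_C = 24 − 2.08×1.5 = 20.9 V.
Since V_CE = 20.9 V > V_CE(sat) ≈ 0.2 V, the transistor is in the active region as assumed.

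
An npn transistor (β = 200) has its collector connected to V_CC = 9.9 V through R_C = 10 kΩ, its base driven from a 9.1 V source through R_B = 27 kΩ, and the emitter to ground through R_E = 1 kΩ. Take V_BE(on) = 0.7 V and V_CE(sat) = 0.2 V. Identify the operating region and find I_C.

saturation; I_C ≈ 0.86 mA

Assume active: I_B = (9.1 − 0.7)/(27 + 201×1) = 0.0368 mA, I_C = β·I_B = 7.37 mA.
Then V_CE = 9.9 − 7.37×10 − 7.41×1 = -71.2 V < 0.2 V — the active assumption fails.
Re-solve with V_CE = 0.2 V. KCL at the emitter: V_E/R_E = (V_BB−0.7−V_E)/R_B + (V_CC−0.2−V_E)/R_C, giving V_E = 1.13 V.
I_C = (V_CC − 0.2 − V_E)/R_C = (9.7 − 1.13)/10 = 0.857 mA.
Check: I_B = (8.4 − 1.13)/27 = 0.269 mA, and β·I_B = 53.9 mA > I_C, confirming saturation.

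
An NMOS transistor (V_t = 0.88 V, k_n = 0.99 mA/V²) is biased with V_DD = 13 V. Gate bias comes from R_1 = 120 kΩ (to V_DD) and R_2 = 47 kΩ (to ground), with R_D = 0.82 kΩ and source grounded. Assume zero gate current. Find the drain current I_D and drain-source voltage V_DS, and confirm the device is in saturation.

I_D ≈ 3.8 mA, V_DS ≈ 9.9 V

V_G = V_DD·R_2/(R_1+R_2) = 13×47/167 = 3.66 V. With the source grounded, V_GS = V_G = 3.66 V.
Assume saturation: I_D = (k_n/2)(V_GS − V_t)² = (0.99/2)×(3.66 − 0.88)² = 0.495×2.78² = 3.82 mA.
V_DS = V_DD − I_D·R_D = 13 − 3.82×0.82 = 9.87 V.
Saturation requires V_DS ≥ V_GS − V_t = 2.78 V; 9.87 ≥ 2.78 ✓.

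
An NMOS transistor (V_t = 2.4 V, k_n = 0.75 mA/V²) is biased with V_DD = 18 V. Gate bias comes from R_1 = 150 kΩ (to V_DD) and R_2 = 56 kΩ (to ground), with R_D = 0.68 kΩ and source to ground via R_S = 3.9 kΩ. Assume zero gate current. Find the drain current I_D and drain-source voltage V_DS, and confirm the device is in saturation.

I_D ≈ 0.38 mA, V_DS ≈ 16 V

V_G = V_DD·R_2/(R_1+R_2) = 18×56/206 = 4.89 V.
Assume saturation: I_D = (k_n/2)(V_GS − V_t)² with V_GS = V_G − I_D·R_S = 4.89 − 3.9·I_D.
Substituting gives 5.7·I_D² − 8.29·I_D + 2.33 = 0, with roots I_D = 0.381 or 1.07 mA.
The root I_D = 1.07 mA gives V_GS = 0.708 V ≤ V_t, so take I_D = 0.381 mA.
Then V_GS = 3.41 V and V_DS = V_DD − I_D(R_D+R_S) = 18 − 0.381×4.58 = 16.3 V.
Saturation requires V_DS ≥ V_GS − V_t = 1.01 V; 16.3 ≥ 1.01 ✓.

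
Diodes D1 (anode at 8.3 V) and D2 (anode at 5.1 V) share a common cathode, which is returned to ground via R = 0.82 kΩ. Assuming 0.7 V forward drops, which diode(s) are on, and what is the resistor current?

Only D1 conducts; I_R ≈ 9.3 mA

Assume both conduct. Then node N would need to be at both 8.3−0.7 = 7.6 V and 5.1−0.7 = 4.4 V, which is impossible.
Assume only D1 conducts: V_N = 8.3 − 0.7 = 7.6 V, so I_R = 7.6/0.82 = 9.27 mA.
Check D2: its anode-to-cathode voltage is 5.1 − 7.6 = -2.5 V < 0.7 V, so it is off. The assumption is consistent.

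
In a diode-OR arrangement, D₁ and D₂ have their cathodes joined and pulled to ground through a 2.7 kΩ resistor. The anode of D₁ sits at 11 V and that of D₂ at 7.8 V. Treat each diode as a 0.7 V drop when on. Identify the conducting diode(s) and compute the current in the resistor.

Assume both conduct. Then node N would need to be at both 11−0.7 = 10.3 V and 7.8−0.7 = 7.1 V, which is impossible.
Assume only D₁ conducts: V_N = 11 − 0.7 = 10.3 V, so I_R = 10.3/2.7 = 3.81 mA.
Check D₂: its anode-to-cathode voltage is 7.8 − 10.3 = -2.5 V < 0.7 V, so it is off. The assumption is consistent.

Only D₁ conducts; I_R ≈ 3.8 mA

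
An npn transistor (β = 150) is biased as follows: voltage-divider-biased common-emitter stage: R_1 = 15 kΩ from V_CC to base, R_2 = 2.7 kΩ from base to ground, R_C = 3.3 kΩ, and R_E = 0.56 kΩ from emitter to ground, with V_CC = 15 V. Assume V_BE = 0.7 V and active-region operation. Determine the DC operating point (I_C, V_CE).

Thevenize the base divider: V_Th = V_CC·R_2/(R_1+R_2) = 15×2.7/17.7 = 2.29 V, R_Th = R_1‖R_2 = 2.29 kΩ.
Base-emitter loop: V_Th = I_B·R_Th + V_BE + (β+1)I_B·R_E, so I_B = (2.29 − 0.7) / (2.29 + 151×0.56) = 0.0183 mA.
I_C = β·I_B = 150×0.0183 = 2.74 mA, and I_E = (β+1)I_B = 2.76 mA.
V_CE = V_CC − I_C·R_C − I_E·R_E = 15 − 2.74×3.3 − 2.76×0.56 = 4.4 V.
V_CE = 4.4 V > 0.2 V confirms active-region operation.

I_C ≈ 2.7 mA, V_CE ≈ 4.4 V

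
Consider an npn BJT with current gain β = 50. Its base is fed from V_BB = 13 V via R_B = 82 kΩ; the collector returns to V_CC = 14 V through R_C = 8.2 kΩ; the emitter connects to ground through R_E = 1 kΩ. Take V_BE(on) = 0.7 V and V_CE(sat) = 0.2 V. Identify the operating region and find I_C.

saturation; I_C ≈ 1.5 mA

Assume active: I_B = (13 − 0.7)/(82 + 51×1) = 0.0925 mA, I_C = β·I_B = 4.62 mA.
Then V_CE = 14 − 4.62×8.2 − 4.72×1 = -28.6 V < 0.2 V — the active assumption fails.
Re-solve with V_CE = 0.2 V. KCL at the emitter: V_E/R_E = (V_BB−0.7−V_E)/R_B + (V_CC−0.2−V_E)/R_C, giving V_E = 1.62 V.
I_C = (V_CC − 0.2 − V_E)/R_C = (13.8 − 1.62)/8.2 = 1.49 mA.
Check: I_B = (12.3 − 1.62)/82 = 0.13 mA, and β·I_B = 6.51 mA > I_C, confirming saturation.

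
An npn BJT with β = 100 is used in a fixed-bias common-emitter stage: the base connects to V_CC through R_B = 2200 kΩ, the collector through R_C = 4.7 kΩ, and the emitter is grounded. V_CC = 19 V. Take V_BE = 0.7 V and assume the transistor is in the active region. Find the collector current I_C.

Base loop: V_CC = I_B·R_B + V_BE, so I_B = (19 − 0.7)/2200 kΩ = 0.00832 mA.
In the active region I_C = β·I_B = 100 × 0.00832 = 0.832 mA.
Collector loop: V_CE = V_CC − I_C·R_C = 19 − 0.832×4.7 = 15.1 V.
Since V_CE = 15.1 V > V_CE(sat) ≈ 0.2 V, the transistor is in the active region as assumed.

I_C ≈ 0.83 mA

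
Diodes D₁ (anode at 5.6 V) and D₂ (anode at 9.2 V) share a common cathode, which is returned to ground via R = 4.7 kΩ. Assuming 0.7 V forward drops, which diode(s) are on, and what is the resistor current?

Only D₂ conducts; I_R ≈ 1.8 mA

Assume both conduct. Then node N would need to be at both 5.6−0.7 = 4.9 V and 9.2−0.7 = 8.5 V, which is impossible.
Assume only D₂ conducts: V_N = 9.2 − 0.7 = 8.5 V, so I_R = 8.5/4.7 = 1.81 mA.
Check D₁: its anode-to-cathode voltage is 5.6 − 8.5 = -2.9 V < 0.7 V, so it is off. The assumption is consistent.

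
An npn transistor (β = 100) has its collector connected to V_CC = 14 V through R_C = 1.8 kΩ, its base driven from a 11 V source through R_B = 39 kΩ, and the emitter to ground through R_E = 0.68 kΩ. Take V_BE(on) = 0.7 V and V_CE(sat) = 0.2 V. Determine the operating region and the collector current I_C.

saturation; I_C ≈ 5.5 mA

Assume active: I_B = (11 − 0.7)/(39 + 101×0.68) = 0.0957 mA, I_C = β·I_B = 9.57 mA.
Then V_CE = 14 − 9.57×1.8 − 9.66×0.68 = -9.79 V < 0.2 V — the active assumption fails.
Re-solve with V_CE = 0.2 V. KCL at the emitter: V_E/R_E = (V_BB−0.7−V_E)/R_B + (V_CC−0.2−V_E)/R_C, giving V_E = 3.87 V.
I_C = (V_CC − 0.2 − V_E)/R_C = (13.8 − 3.87)/1.8 = 5.52 mA.
Check: I_B = (10.3 − 3.87)/39 = 0.165 mA, and β·I_B = 16.5 mA > I_C, confirming saturation.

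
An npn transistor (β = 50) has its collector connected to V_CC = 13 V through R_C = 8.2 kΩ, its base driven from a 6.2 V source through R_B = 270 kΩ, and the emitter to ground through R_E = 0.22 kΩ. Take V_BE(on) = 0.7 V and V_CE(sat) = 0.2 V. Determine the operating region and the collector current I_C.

active; I_C ≈ 0.98 mA

Assume active. Base-emitter loop: I_B = (V_BB − V_BE)/(R_B + (β+1)R_E) = (6.2 − 0.7)/(270 + 51×0.22) = 0.0196 mA.
I_C = β·I_B = 50×0.0196 = 0.978 mA.
V_CE = V_CC − I_C·R_C − I_E·R_E = 13 − 0.978×8.2 − 0.997×0.22 = 4.76 V > V_CE(sat), so the active-region assumption holds.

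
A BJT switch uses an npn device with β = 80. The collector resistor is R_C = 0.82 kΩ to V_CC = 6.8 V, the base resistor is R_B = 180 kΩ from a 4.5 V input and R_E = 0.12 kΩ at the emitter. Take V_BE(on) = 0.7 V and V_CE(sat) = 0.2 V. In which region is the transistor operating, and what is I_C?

Assume active. Base-emitter loop: I_B = (V_BB − V_BE)/(R_B + (β+1)R_E) = (4.5 − 0.7)/(180 + 81×0.12) = 0.02 mA.
I_C = β·I_B = 80×0.02 = 1.6 mA.
V_CE = V_CC − I_C·R_C − I_E·R_E = 6.8 − 1.6×0.82 − 1.62×0.12 = 5.29 V > V_CE(sat), so the active-region assumption holds.

active; I_C ≈ 1.6 mA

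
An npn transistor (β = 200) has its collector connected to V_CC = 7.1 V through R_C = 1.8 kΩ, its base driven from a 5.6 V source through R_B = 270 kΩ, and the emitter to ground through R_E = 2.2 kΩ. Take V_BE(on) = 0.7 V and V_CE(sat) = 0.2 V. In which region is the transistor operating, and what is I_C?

Assume active. Base-emitter loop: I_B = (V_BB − V_BE)/(R_B + (β+1)R_E) = (5.6 − 0.7)/(270 + 201×2.2) = 0.00688 mA.
I_C = β·I_B = 200×0.00688 = 1.38 mA.
V_CE = V_CC − I_C·R_C − I_E·R_E = 7.1 − 1.38×1.8 − 1.38×2.2 = 1.58 V > V_CE(sat), so the active-region assumption holds.

active; I_C ≈ 1.4 mA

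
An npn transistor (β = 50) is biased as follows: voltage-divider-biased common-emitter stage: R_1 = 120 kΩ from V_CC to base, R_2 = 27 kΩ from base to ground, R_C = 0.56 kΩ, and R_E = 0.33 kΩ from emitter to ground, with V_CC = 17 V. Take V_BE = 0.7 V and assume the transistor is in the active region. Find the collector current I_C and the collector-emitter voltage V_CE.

Thevenize the base divider: V_Th = V_CC·R_2/(R_1+R_2) = 17×27/147 = 3.12 V, R_Th = R_1‖R_2 = 22 kΩ.
Base-emitter loop: V_Th = I_B·R_Th + V_BE + (β+1)I_B·R_E, so I_B = (3.12 − 0.7) / (22 + 51×0.33) = 0.0623 mA.
I_C = β·I_B = 50×0.0623 = 3.12 mA, and I_E = (β+1)I_B = 3.18 mA.
V_CE = V_CC − I_C·R_C − I_E·R_E = 17 − 3.12×0.56 − 3.18×0.33 = 14.2 V.
V_CE = 14.2 V > 0.2 V confirms active-region operation.

I_C ≈ 3.1 mA, V_CE ≈ 14 V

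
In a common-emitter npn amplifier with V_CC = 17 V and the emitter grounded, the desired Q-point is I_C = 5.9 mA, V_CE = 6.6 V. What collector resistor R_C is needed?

R_C ≈ 1.8 kΩ

Collector loop: V_CC = I_C·R_C + V_CE.
R_C = (V_CC − V_CE)/I_C = (17 − 6.6)/5.9 = 1.76 kΩ.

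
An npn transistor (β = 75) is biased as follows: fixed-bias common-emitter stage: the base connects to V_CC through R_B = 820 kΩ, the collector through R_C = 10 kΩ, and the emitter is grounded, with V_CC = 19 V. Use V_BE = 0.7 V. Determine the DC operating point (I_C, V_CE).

Base loop: V_CC = I_B·R_B + V_BE, so I_B = (19 − 0.7)/820 kΩ = 0.0223 mA.
In the active region I_C = β·I_B = 75 × 0.0223 = 1.67 mA.
Collector loop: V_CE = V_CC − I_C·R_C = 19 − 1.67×10 = 2.26 V.
Since V_CE = 2.26 V > V_CE(sat) ≈ 0.2 V, the transistor is in the active region as assumed.

I_C ≈ 1.7 mA, V_CE ≈ 2.3 V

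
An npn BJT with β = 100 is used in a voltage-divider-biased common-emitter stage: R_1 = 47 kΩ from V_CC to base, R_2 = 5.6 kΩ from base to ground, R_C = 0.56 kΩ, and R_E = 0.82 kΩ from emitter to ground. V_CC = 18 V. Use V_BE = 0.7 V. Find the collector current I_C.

Thevenize the base divider: V_Th = V_CC·R_2/(R_1+R_2) = 18×5.6/52.6 = 1.92 V, R_Th = R_1‖R_2 = 5 kΩ.
Base-emitter loop: V_Th = I_B·R_Th + V_BE + (β+1)I_B·R_E, so I_B = (1.92 − 0.7) / (5 + 101×0.82) = 0.0138 mA.
I_C = β·I_B = 100×0.0138 = 1.38 mA, and I_E = (β+1)I_B = 1.4 mA.
V_CE = V_CC − I_C·R_C − I_E·R_E = 18 − 1.38×0.56 − 1.4×0.82 = 16.1 V.
V_CE = 16.1 V > 0.2 V confirms active-region operation.

I_C ≈ 1.4 mA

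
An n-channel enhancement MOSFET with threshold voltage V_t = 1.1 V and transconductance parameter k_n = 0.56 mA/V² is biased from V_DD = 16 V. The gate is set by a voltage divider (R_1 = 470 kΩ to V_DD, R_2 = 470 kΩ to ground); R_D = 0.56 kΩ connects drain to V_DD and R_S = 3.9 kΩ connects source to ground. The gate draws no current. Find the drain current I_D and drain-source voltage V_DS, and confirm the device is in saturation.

V_G = V_DD·R_2/(R_1+R_2) = 16×470/940 = 8 V.
Assume saturation: I_D = (k_n/2)(V_GS − V_t)² with V_GS = V_G − I_D·R_S = 8 − 3.9·I_D.
Substituting gives 4.26·I_D² − 16.1·I_D + 13.3 = 0, with roots I_D = 1.23 or 2.54 mA.
The root I_D = 2.54 mA gives V_GS = -1.91 V ≤ V_t, so take I_D = 1.23 mA.
Then V_GS = 3.2 V and V_DS = V_DD − I_D(R_D+R_S) = 16 − 1.23×4.46 = 10.5 V.
Saturation requires V_DS ≥ V_GS − V_t = 2.1 V; 10.5 ≥ 2.1 ✓.

I_D ≈ 1.2 mA, V_DS ≈ 11 V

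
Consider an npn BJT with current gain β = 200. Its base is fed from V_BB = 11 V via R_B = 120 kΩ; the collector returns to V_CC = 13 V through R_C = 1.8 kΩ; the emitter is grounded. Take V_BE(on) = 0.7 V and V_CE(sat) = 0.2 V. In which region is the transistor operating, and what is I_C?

saturation; I_C ≈ 7.1 mA

Assume active: I_B = (11 − 0.7)/120 = 0.0858 mA, giving I_C = β·I_B = 17.2 mA.
But then V_CE = 13 − 17.2×1.8 = -17.9 V < V_CE(sat) = 0.2 V — impossible in the active region.
So the transistor is saturated. With V_CE = 0.2 V, I_C = (V_CC − 0.2)/R_C = 12.8/1.8 = 7.11 mA.
Check: β·I_B = 17.2 mA > I_C = 7.11 mA, confirming saturation.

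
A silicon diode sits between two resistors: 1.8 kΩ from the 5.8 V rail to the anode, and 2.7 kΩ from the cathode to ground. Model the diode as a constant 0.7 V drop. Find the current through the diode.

I ≈ 1.1 mA

The two resistors are in series with the diode, so KVL gives 5.8 = I·1.8 + 0.7 + I·2.7.
I = (5.8 − 0.7) / (1.8 + 2.7) kΩ = 5.1 / 4.5 = 1.13 mA.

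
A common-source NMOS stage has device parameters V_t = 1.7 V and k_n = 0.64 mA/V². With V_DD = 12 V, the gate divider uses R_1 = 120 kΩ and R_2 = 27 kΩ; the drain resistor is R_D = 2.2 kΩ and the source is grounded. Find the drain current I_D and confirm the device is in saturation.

V_G = V_DD·R_2/(R_1+R_2) = 12×27/147 = 2.2 V. With the source grounded, V_GS = V_G = 2.2 V.
Assume saturation: I_D = (k_n/2)(V_GS − V_t)² = (0.64/2)×(2.2 − 1.7)² = 0.32×0.504² = 0.0813 mA.
V_DS = V_DD − I_D·R_D = 12 − 0.0813×2.2 = 11.8 V.
Saturation requires V_DS ≥ V_GS − V_t = 0.504 V; 11.8 ≥ 0.504 ✓.

I_D ≈ 0.081 mA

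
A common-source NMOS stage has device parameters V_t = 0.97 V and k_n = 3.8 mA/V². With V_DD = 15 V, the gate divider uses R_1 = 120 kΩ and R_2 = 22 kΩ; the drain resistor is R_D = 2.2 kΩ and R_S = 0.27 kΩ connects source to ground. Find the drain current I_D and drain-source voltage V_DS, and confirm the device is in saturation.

I_D ≈ 1.6 mA, V_DS ≈ 11 V

V_G = V_DD·R_2/(R_1+R_2) = 15×22/142 = 2.32 V.
Assume saturation: I_D = (k_n/2)(V_GS − V_t)² with V_GS = V_G − I_D·R_S = 2.32 − 0.27·I_D.
Substituting gives 0.139·I_D² − 2.39·I_D + 3.48 = 0, with roots I_D = 1.61 or 15.6 mA.
The root I_D = 15.6 mA gives V_GS = -1.9 V ≤ V_t, so take I_D = 1.61 mA.
Then V_GS = 1.89 V and V_DS = V_DD − I_D(R_D+R_S) = 15 − 1.61×2.47 = 11 V.
Saturation requires V_DS ≥ V_GS − V_t = 0.92 V; 11 ≥ 0.92 ✓.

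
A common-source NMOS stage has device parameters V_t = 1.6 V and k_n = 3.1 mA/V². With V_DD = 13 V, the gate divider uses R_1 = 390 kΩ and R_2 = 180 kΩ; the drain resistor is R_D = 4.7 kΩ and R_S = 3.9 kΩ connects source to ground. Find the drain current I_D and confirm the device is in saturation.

I_D ≈ 0.5 mA

V_G = V_DD·R_2/(R_1+R_2) = 13×180/570 = 4.11 V.
Assume saturation: I_D = (k_n/2)(V_GS − V_t)² with V_GS = V_G − I_D·R_S = 4.11 − 3.9·I_D.
Substituting gives 23.6·I_D² − 31.3·I_D + 9.73 = 0, with roots I_D = 0.497 or 0.83 mA.
The root I_D = 0.83 mA gives V_GS = 0.868 V ≤ V_t, so take I_D = 0.497 mA.
Then V_GS = 2.17 V and V_DS = V_DD − I_D(R_D+R_S) = 13 − 0.497×8.6 = 8.72 V.
Saturation requires V_DS ≥ V_GS − V_t = 0.566 V; 8.72 ≥ 0.566 ✓.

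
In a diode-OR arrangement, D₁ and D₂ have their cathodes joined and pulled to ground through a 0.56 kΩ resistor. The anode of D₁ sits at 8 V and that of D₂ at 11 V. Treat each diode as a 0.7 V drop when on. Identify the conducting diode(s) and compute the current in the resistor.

Assume both conduct. Then node N would need to be at both 8−0.7 = 7.3 V and 11−0.7 = 10.3 V, which is impossible.
Assume only D₂ conducts: V_N = 11 − 0.7 = 10.3 V, so I_R = 10.3/0.56 = 18.4 mA.
Check D₁: its anode-to-cathode voltage is 8 − 10.3 = -2.3 V < 0.7 V, so it is off. The assumption is consistent.

Only D₂ conducts; I_R ≈ 18 mA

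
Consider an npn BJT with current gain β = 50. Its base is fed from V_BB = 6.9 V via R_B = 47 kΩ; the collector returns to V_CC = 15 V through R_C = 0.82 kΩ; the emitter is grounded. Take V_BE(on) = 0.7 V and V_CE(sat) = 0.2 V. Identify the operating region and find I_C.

Assume active. Base-emitter loop: I_B = (V_BB − V_BE)/R_B = (6.9 − 0.7)/47 = 0.132 mA.
I_C = β·I_B = 50×0.132 = 6.6 mA.
V_CE = V_CC − I_C·R_C = 15 − 6.6×0.82 = 9.59 V > V_CE(sat), so the active-region assumption holds.

active; I_C ≈ 6.6 mA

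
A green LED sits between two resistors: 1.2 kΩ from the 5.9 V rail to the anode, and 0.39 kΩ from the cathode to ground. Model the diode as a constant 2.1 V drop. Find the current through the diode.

I ≈ 2.4 mA

The two resistors are in series with the diode, so KVL gives 5.9 = I·1.2 + 2.1 + I·0.39.
I = (5.9 − 2.1) / (1.2 + 0.39) kΩ = 3.8 / 1.59 = 2.39 mA.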